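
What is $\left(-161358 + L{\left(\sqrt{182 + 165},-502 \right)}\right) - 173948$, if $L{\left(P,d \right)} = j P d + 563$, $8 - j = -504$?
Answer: $-334743 - 257024 \sqrt{347} \approx -5.1226 \cdot 10^{6}$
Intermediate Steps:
$j = 512$ ($j = 8 - -504 = 8 + 504 = 512$)
$L{\left(P,d \right)} = 563 + 512 P d$ ($L{\left(P,d \right)} = 512 P d + 563 = 563 + 512 P d$)
$\left(-161358 + L{\left(\sqrt{182 + 165},-502 \right)}\right) - 173948 = \left(-161358 + \left(563 + 512 \sqrt{182 + 165} \left(-502\right)\right)\right) - 173948 = \left(-161358 + \left(563 + 512 \sqrt{347} \left(-502\right)\right)\right) - 173948 = \left(-161358 + \left(563 - 257024 \sqrt{347}\right)\right) - 173948 = \left(-160795 - 257024 \sqrt{347}\right) - 173948 = -334743 - 257024 \sqrt{347}$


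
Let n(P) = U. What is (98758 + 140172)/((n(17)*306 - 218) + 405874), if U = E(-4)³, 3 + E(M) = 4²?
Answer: 119465/538969 ≈ 0.22165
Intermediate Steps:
E(M) = 13 (E(M) = -3 + 4² = -3 + 16 = 13)
U = 2197 (U = 13³ = 2197)
n(P) = 2197
(98758 + 140172)/((n(17)*306 - 218) + 405874) = (98758 + 140172)/((2197*306 - 218) + 405874) = 238930/((672282 - 218) + 405874) = 238930/(672064 + 405874) = 238930/1077938 = 238930*(1/1077938) = 119465/538969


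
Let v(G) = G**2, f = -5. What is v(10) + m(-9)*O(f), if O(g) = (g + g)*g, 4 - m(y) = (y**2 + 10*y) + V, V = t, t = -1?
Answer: 800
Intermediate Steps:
V = -1
m(y) = 5 - y**2 - 10*y (m(y) = 4 - ((y**2 + 10*y) - 1) = 4 - (-1 + y**2 + 10*y) = 4 + (1 - y**2 - 10*y) = 5 - y**2 - 10*y)
O(g) = 2*g**2 (O(g) = (2*g)*g = 2*g**2)
v(10) + m(-9)*O(f) = 10**2 + (5 - 1*(-9)**2 - 10*(-9))*(2*(-5)**2) = 100 + (5 - 1*81 + 90)*(2*25) = 100 + (5 - 81 + 90)*50 = 100 + 14*50 = 100 + 700 = 800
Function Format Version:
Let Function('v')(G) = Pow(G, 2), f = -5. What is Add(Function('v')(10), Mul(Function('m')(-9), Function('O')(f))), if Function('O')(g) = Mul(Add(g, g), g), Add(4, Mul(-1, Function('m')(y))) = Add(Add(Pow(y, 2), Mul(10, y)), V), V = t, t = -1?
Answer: 800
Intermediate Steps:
V = -1
Function('m')(y) = Add(5, Mul(-1, Pow(y, 2)), Mul(-10, y)) (Function('m')(y) = Add(4, Mul(-1, Add(Add(Pow(y, 2), Mul(10, y)), -1))) = Add(4, Mul(-1, Add(-1, Pow(y, 2), Mul(10, y)))) = Add(4, Add(1, Mul(-1, Pow(y, 2)), Mul(-10, y))) = Add(5, Mul(-1, Pow(y, 2)), Mul(-10, y)))
Function('O')(g) = Mul(2, Pow(g, 2)) (Function('O')(g) = Mul(Mul(2, g), g) = Mul(2, Pow(g, 2)))
Add(Function('v')(10), Mul(Function('m')(-9), Function('O')(f))) = Add(Pow(10, 2), Mul(Add(5, Mul(-1, Pow(-9, 2)), Mul(-10, -9)), Mul(2, Pow(-5, 2)))) = Add(100, Mul(Add(5, Mul(-1, 81), 90), Mul(2, 25))) = Add(100, Mul(Add(5, -81, 90), 50)) = Add(100, Mul(14, 50)) = Add(100, 700) = 800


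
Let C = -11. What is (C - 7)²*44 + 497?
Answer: 14753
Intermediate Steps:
(C - 7)²*44 + 497 = (-11 - 7)²*44 + 497 = (-18)²*44 + 497 = 324*44 + 497 = 14256 + 497 = 14753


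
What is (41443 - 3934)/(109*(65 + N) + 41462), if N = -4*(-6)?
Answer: 37509/51163 ≈ 0.73313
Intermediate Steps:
N = 24
(41443 - 3934)/(109*(65 + N) + 41462) = (41443 - 3934)/(109*(65 + 24) + 41462) = 37509/(109*89 + 41462) = 37509/(9701 + 41462) = 37509/51163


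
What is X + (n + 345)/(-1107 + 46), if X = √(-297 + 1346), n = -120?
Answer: -225/1061 + √1049 ≈ 32.176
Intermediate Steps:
X = √1049 ≈ 32.388
X + (n + 345)/(-1107 + 46) = √1049 + (-120 + 345)/(-1107 + 46) = √1049 + 225/(-1061) = √1049 + 225*(-1/1061) = √1049 - 225/1061 = -225/1061 + √1049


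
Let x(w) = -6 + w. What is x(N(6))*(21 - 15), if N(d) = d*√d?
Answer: -36 + 36*√6 ≈ 52.182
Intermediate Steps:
N(d) = d^(3/2)
x(N(6))*(21 - 15) = (-6 + 6^(3/2))*(21 - 15) = (-6 + 6*√6)*6 = -36 + 36*√6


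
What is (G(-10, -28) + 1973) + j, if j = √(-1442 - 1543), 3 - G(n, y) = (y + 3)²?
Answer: 1351 + I*√2985 ≈ 1351.0 + 54.635*I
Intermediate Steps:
G(n, y) = 3 - (3 + y)² (G(n, y) = 3 - (y + 3)² = 3 - (3 + y)²)
j = I*√2985 (j = √(-2985) = I*√2985 ≈ 54.635*I)
(G(-10, -28) + 1973) + j = ((3 - (3 - 28)²) + 1973) + I*√2985 = ((3 - 1*(-25)²) + 1973) + I*√2985 = ((3 - 1*625) + 1973) + I*√2985 = ((3 - 625) + 1973) + I*√2985 = (-622 + 1973) + I*√2985 = 1351 + I*√2985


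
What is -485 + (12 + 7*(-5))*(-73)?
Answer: 1194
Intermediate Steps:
-485 + (12 + 7*(-5))*(-73) = -485 + (12 - 35)*(-73) = -485 - 23*(-73) = -485 + 1679 = 1194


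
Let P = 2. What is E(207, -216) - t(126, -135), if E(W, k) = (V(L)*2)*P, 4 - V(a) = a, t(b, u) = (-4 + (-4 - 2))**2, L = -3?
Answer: -72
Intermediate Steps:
t(b, u) = 100 (t(b, u) = (-4 - 6)**2 = (-10)**2 = 100)
V(a) = 4 - a
E(W, k) = 28 (E(W, k) = ((4 - 1*(-3))*2)*2 = ((4 + 3)*2)*2 = (7*2)*2 = 14*2 = 28)
E(207, -216) - t(126, -135) = 28 - 1*100 = 28 - 100 = -72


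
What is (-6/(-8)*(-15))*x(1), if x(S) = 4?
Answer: -45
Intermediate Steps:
(-6/(-8)*(-15))*x(1) = (-6/(-8)*(-15))*4 = (-6*(-⅛)*(-15))*4 = ((¾)*(-15))*4 = -45/4*4 = -45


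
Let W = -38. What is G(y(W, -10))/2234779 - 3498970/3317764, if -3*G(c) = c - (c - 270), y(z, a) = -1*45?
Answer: -3909861638195/3707234657078 ≈ -1.0547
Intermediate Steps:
y(z, a) = -45
G(c) = -90 (G(c) = -(c - (c - 270))/3 = -(c - (-270 + c))/3 = -(c + (270 - c))/3 = -⅓*270 = -90)
G(y(W, -10))/2234779 - 3498970/3317764 = -90/2234779 - 3498970/3317764 = -90*1/2234779 - 3498970*1/3317764 = -90/2234779 - 1749485/1658882 = -3909861638195/3707234657078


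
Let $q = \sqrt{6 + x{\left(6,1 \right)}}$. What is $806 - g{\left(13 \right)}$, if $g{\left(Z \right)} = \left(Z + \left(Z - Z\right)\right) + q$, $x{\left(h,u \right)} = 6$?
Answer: $793 - 2 \sqrt{3} \approx 789.54$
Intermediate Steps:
$q = 2 \sqrt{3}$ ($q = \sqrt{6 + 6} = \sqrt{12} = 2 \sqrt{3} \approx 3.4641$)
$g{\left(Z \right)} = Z + 2 \sqrt{3}$ ($g{\left(Z \right)} = \left(Z + \left(Z - Z\right)\right) + 2 \sqrt{3} = \left(Z + 0\right) + 2 \sqrt{3} = Z + 2 \sqrt{3}$)
$806 - g{\left(13 \right)} = 806 - \left(13 + 2 \sqrt{3}\right) = 793 - 2 \sqrt{3}$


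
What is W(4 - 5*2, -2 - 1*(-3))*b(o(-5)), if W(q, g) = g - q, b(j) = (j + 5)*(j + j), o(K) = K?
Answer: 0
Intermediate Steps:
b(j) = 2*j*(5 + j) (b(j) = (5 + j)*(2*j) = 2*j*(5 + j))
W(4 - 5*2, -2 - 1*(-3))*b(o(-5)) = ((-2 - 1*(-3)) - (4 - 5*2))*(2*(-5)*(5 - 5)) = ((-2 + 3) - (4 - 10))*(2*(-5)*0) = (1 - 1*(-6))*0 = (1 + 6)*0 = 7*0 = 0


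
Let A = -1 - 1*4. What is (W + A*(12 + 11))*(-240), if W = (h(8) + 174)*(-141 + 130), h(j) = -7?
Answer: 468480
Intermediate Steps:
A = -5 (A = -1 - 4 = -5)
W = -1837 (W = (-7 + 174)*(-141 + 130) = 167*(-11) = -1837)
(W + A*(12 + 11))*(-240) = (-1837 - 5*(12 + 11))*(-240) = (-1837 - 5*23)*(-240) = (-1837 - 115)*(-240) = -1952*(-240) = 468480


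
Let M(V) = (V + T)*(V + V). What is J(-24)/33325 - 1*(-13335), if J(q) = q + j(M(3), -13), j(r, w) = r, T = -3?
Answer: 444388851/33325 ≈ 13335.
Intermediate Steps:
M(V) = 2*V*(-3 + V) (M(V) = (V - 3)*(V + V) = (-3 + V)*(2*V) = 2*V*(-3 + V))
J(q) = q (J(q) = q + 2*3*(-3 + 3) = q + 2*3*0 = q + 0 = q)
J(-24)/33325 - 1*(-13335) = -24/33325 - 1*(-13335) = -24*1/33325 + 13335 = -24/33325 + 13335 = 444388851/33325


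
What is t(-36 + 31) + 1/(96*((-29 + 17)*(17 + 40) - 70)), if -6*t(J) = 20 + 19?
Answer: -470497/72384 ≈ -6.5000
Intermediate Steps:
t(J) = -13/2 (t(J) = -(20 + 19)/6 = -⅙*39 = -13/2)
t(-36 + 31) + 1/(96*((-29 + 17)*(17 + 40) - 70)) = -13/2 + 1/(96*((-29 + 17)*(17 + 40) - 70)) = -13/2 + 1/(96*(-12*57 - 70)) = -13/2 + 1/(96*(-684 - 70)) = -13/2 + 1/(96*(-754)) = -13/2 + 1/(-72384) = -13/2 - 1/72384 = -470497/72384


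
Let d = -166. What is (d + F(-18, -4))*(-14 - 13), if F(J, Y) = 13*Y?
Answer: 5886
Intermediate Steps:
(d + F(-18, -4))*(-14 - 13) = (-166 + 13*(-4))*(-14 - 13) = (-166 - 52)*(-27) = -218*(-27) = 5886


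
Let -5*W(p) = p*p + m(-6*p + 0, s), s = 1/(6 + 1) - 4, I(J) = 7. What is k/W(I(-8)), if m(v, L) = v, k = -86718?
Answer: 433590/7 ≈ 61941.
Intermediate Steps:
s = -27/7 (s = 1/7 - 4 = -27/7 ≈ -3.8571)
W(p) = -p**2/5 + 6*p/5 (W(p) = -(p*p + (-6*p + 0))/5 = -(p**2 - 6*p)/5 = -p**2/5 + 6*p/5)
k/W(I(-8)) = -86718*5/(7*(6 - 1*7)) = -86718*5/(7*(6 - 7)) = -86718/((1/5)*7*(-1)) = -86718/(-7/5) = -86718*(-5/7) = 433590/7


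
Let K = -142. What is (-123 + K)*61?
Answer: -16165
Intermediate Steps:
(-123 + K)*61 = (-123 - 142)*61 = -265*61 = -16165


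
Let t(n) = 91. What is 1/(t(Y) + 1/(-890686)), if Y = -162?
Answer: 890686/81052425 ≈ 0.010989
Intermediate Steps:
1/(t(Y) + 1/(-890686)) = 1/(91 + 1/(-890686)) = 1/(91 - 1/890686) = 1/(81052425/890686) = 890686/81052425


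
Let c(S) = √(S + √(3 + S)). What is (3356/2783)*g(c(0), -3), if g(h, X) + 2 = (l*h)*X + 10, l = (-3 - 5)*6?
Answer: 26848/2783 + 483264*3^(¼)/2783 ≈ 238.18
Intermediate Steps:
l = -48 (l = -8*6 = -48)
g(h, X) = 8 - 48*X*h (g(h, X) = -2 + ((-48*h)*X + 10) = -2 + (-48*X*h + 10) = -2 + (10 - 48*X*h) = 8 - 48*X*h)
(3356/2783)*g(c(0), -3) = (3356/2783)*(8 - 48*(-3)*√(0 + √(3 + 0))) = (3356*(1/2783))*(8 - 48*(-3)*√(0 + √3)) = 3356*(8 - 48*(-3)*√(√3))/2783 = 3356*(8 - 48*(-3)*3^(¼))/2783 = 3356*(8 + 144*3^(¼))/2783 = 26848/2783 + 483264*3^(¼)/2783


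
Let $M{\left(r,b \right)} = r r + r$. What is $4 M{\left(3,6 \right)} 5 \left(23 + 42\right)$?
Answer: $15600$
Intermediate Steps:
$M{\left(r,b \right)} = r + r^{2}$ ($M{\left(r,b \right)} = r^{2} + r = r + r^{2}$)
$4 M{\left(3,6 \right)} 5 \left(23 + 42\right) = 4 \cdot 3 \left(1 + 3\right) 5 \left(23 + 42\right) = 4 \cdot 3 \cdot 4 \cdot 5 \cdot 65 = 4 \cdot 12 \cdot 5 \cdot 65 = 48 \cdot 5 \cdot 65 = 240 \cdot 65 = 15600$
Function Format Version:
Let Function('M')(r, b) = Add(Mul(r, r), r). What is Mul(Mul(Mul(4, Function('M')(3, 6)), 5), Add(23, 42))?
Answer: 15600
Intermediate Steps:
Function('M')(r, b) = Add(r, Pow(r, 2)) (Function('M')(r, b) = Add(Pow(r, 2), r) = Add(r, Pow(r, 2)))
Mul(Mul(Mul(4, Function('M')(3, 6)), 5), Add(23, 42)) = Mul(Mul(Mul(4, Mul(3, Add(1, 3))), 5), Add(23, 42)) = Mul(Mul(Mul(4, Mul(3, 4)), 5), 65) = Mul(Mul(Mul(4, 12), 5), 65) = Mul(Mul(48, 5), 65) = Mul(240, 65) = 15600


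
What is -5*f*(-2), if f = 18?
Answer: 180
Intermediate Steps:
-5*f*(-2) = -5*18*(-2) = -90*(-2) = 180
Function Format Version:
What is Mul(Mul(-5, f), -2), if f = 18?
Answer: 180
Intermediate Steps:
Mul(Mul(-5, f), -2) = Mul(Mul(-5, 18), -2) = Mul(-90, -2) = 180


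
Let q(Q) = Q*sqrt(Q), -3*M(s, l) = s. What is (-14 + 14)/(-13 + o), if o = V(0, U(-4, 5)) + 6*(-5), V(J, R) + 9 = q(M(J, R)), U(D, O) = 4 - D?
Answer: 0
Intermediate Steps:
M(s, l) = -s/3
q(Q) = Q**(3/2)
V(J, R) = -9 + sqrt(3)*(-J)**(3/2)/9 (V(J, R) = -9 + (-J/3)**(3/2) = -9 + sqrt(3)*(-J)**(3/2)/9)
o = -39 (o = (-9 + sqrt(3)*(-1*0)**(3/2)/9) + 6*(-5) = (-9 + sqrt(3)*0**(3/2)/9) - 30 = (-9 + (1/9)*sqrt(3)*0) - 30 = (-9 + 0) - 30 = -9 - 30 = -39)
(-14 + 14)/(-13 + o) = (-14 + 14)/(-13 - 39) = 0/(-52) = 0*(-1/52) = 0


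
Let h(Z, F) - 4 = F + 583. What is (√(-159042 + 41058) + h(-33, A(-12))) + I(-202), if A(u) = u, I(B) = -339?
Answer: 236 + 4*I*√7374 ≈ 236.0 + 343.49*I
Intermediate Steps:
h(Z, F) = 587 + F (h(Z, F) = 4 + (F + 583) = 4 + (583 + F) = 587 + F)
(√(-159042 + 41058) + h(-33, A(-12))) + I(-202) = (√(-159042 + 41058) + (587 - 12)) - 339 = (√(-117984) + 575) - 339 = (4*I*√7374 + 575) - 339 = (575 + 4*I*√7374) - 339 = 236 + 4*I*√7374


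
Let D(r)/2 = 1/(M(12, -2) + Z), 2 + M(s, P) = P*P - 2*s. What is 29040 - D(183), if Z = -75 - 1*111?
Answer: 3020161/104 ≈ 29040.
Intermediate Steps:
M(s, P) = -2 + P**2 - 2*s (M(s, P) = -2 + (P*P - 2*s) = -2 + (P**2 - 2*s) = -2 + P**2 - 2*s)
Z = -186 (Z = -75 - 111 = -186)
D(r) = -1/104 (D(r) = 2/((-2 + (-2)**2 - 2*12) - 186) = 2/((-2 + 4 - 24) - 186) = 2/(-22 - 186) = 2/(-208) = 2*(-1/208) = -1/104)
29040 - D(183) = 29040 - 1*(-1/104) = 29040 + 1/104 = 3020161/104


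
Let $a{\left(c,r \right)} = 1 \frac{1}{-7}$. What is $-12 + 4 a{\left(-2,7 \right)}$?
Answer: $- \frac{88}{7} \approx -12.571$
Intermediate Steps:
$a{\left(c,r \right)} = - \frac{1}{7}$ ($a{\left(c,r \right)} = 1 \left(- \frac{1}{7}\right) = - \frac{1}{7}$)
$-12 + 4 a{\left(-2,7 \right)} = -12 + 4 \left(- \frac{1}{7}\right) = -12 - \frac{4}{7} = - \frac{88}{7}$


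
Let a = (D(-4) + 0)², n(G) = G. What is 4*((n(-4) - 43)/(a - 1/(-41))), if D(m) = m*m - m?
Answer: -7708/16401 ≈ -0.46997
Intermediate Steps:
D(m) = m² - m
a = 400 (a = (-4*(-1 - 4) + 0)² = (-4*(-5) + 0)² = (20 + 0)² = 20² = 400)
4*((n(-4) - 43)/(a - 1/(-41))) = 4*((-4 - 43)/(400 - 1/(-41))) = 4*(-47/(400 - 1*(-1/41))) = 4*(-47/(400 + 1/41)) = 4*(-47/16401/41) = 4*(-47*41/16401) = 4*(-1927/16401) = -7708/16401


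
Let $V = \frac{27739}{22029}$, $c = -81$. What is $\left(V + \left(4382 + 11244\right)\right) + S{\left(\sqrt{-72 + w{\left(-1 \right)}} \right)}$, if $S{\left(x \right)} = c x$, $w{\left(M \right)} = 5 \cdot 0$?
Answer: $\frac{344252893}{22029} - 486 i \sqrt{2} \approx 15627.0 - 687.31 i$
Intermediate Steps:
$w{\left(M \right)} = 0$
$S{\left(x \right)} = - 81 x$
$V = \frac{27739}{22029}$ ($V = 27739 \cdot \frac{1}{22029} = \frac{27739}{22029} \approx 1.2592$)
$\left(V + \left(4382 + 11244\right)\right) + S{\left(\sqrt{-72 + w{\left(-1 \right)}} \right)} = \left(\frac{27739}{22029} + \left(4382 + 11244\right)\right) - 81 \sqrt{-72 + 0} = \left(\frac{27739}{22029} + 15626\right) - 81 \sqrt{-72} = \frac{344252893}{22029} - 81 \cdot 6 i \sqrt{2} = \frac{344252893}{22029} - 486 i \sqrt{2}$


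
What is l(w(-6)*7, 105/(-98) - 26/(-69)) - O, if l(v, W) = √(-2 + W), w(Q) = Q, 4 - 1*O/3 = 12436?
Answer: 37296 + I*√2514498/966 ≈ 37296.0 + 1.6415*I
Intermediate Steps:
O = -37296 (O = 12 - 3*12436 = 12 - 37308 = -37296)
l(w(-6)*7, 105/(-98) - 26/(-69)) - O = √(-2 + (105/(-98) - 26/(-69))) - 1*(-37296) = √(-2 + (105*(-1/98) - 26*(-1/69))) + 37296 = √(-2 + (-15/14 + 26/69)) + 37296 = √(-2 - 671/966) + 37296 = √(-2603/966) + 37296 = I*√2514498/966 + 37296 = 37296 + I*√2514498/966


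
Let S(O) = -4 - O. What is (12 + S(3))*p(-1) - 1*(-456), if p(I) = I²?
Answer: 461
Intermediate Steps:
(12 + S(3))*p(-1) - 1*(-456) = (12 + (-4 - 1*3))*(-1)² - 1*(-456) = (12 + (-4 - 3))*1 + 456 = (12 - 7)*1 + 456 = 5*1 + 456 = 5 + 456 = 461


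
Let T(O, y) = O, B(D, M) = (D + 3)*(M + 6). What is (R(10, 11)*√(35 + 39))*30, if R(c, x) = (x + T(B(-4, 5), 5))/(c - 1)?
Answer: 0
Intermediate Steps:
B(D, M) = (3 + D)*(6 + M)
R(c, x) = (-11 + x)/(-1 + c) (R(c, x) = (x + (18 + 3*5 + 6*(-4) - 4*5))/(c - 1) = (x + (18 + 15 - 24 - 20))/(-1 + c) = (x - 11)/(-1 + c) = (-11 + x)/(-1 + c))
(R(10, 11)*√(35 + 39))*30 = (((-11 + 11)/(-1 + 10))*√(35 + 39))*30 = ((0/9)*√74)*30 = (((⅑)*0)*√74)*30 = (0*√74)*30 = 0*30 = 0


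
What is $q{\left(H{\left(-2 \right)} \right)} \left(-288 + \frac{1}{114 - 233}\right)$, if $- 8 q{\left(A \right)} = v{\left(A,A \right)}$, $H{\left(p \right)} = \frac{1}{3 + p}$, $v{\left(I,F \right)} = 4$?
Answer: $\frac{34273}{238} \approx 144.0$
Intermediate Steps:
$q{\left(A \right)} = - \frac{1}{2}$ ($q{\left(A \right)} = \left(- \frac{1}{8}\right) 4 = - \frac{1}{2}$)
$q{\left(H{\left(-2 \right)} \right)} \left(-288 + \frac{1}{114 - 233}\right) = - \frac{-288 + \frac{1}{114 - 233}}{2} = - \frac{-288 + \frac{1}{-119}}{2} = - \frac{-288 - \frac{1}{119}}{2} = \left(- \frac{1}{2}\right) \left(- \frac{34273}{119}\right) = \frac{34273}{238}$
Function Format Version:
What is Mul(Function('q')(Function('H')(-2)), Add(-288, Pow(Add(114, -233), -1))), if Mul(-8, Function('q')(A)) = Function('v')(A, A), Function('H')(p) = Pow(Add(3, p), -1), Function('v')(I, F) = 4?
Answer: Rational(34273, 238) ≈ 144.00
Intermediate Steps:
Function('q')(A) = Rational(-1, 2) (Function('q')(A) = Mul(Rational(-1, 8), 4) = Rational(-1, 2))
Mul(Function('q')(Function('H')(-2)), Add(-288, Pow(Add(114, -233), -1))) = Mul(Rational(-1, 2), Add(-288, Pow(Add(114, -233), -1))) = Mul(Rational(-1, 2), Add(-288, Pow(-119, -1))) = Mul(Rational(-1, 2), Add(-288, Rational(-1, 119))) = Mul(Rational(-1, 2), Rational(-34273, 119)) = Rational(34273, 238)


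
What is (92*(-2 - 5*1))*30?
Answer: -19320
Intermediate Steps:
(92*(-2 - 5*1))*30 = (92*(-2 - 5))*30 = (92*(-7))*30 = -644*30 = -19320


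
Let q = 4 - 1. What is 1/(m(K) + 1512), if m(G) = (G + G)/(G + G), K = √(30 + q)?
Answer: 1/1513 ≈ 0.00066094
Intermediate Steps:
q = 3
K = √33 (K = √(30 + 3) = √33 ≈ 5.7446)
m(G) = 1 (m(G) = (2*G)/((2*G)) = (2*G)*(1/(2*G)) = 1)
1/(m(K) + 1512) = 1/(1 + 1512) = 1/1513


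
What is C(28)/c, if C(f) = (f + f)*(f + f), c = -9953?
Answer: -3136/9953 ≈ -0.31508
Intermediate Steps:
C(f) = 4*f² (C(f) = (2*f)*(2*f) = 4*f²)
C(28)/c = (4*28²)/(-9953) = (4*784)*(-1/9953) = 3136*(-1/9953) = -3136/9953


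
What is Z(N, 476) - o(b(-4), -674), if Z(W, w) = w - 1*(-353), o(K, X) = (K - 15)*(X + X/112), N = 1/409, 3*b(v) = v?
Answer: -246671/24 ≈ -10278.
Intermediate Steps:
b(v) = v/3
N = 1/409 ≈ 0.0024450
o(K, X) = 113*X*(-15 + K)/112 (o(K, X) = (-15 + K)*(X + X*(1/112)) = (-15 + K)*(X + X/112) = (-15 + K)*(113*X/112) = 113*X*(-15 + K)/112)
Z(W, w) = 353 + w (Z(W, w) = w + 353 = 353 + w)
Z(N, 476) - o(b(-4), -674) = (353 + 476) - 113*(-674)*(-15 + (⅓)*(-4))/112 = 829 - 113*(-674)*(-15 - 4/3)/112 = 829 - 113*(-674)*(-49)/(112*3) = 829 - 1*266567/24 = 829 - 266567/24 = -246671/24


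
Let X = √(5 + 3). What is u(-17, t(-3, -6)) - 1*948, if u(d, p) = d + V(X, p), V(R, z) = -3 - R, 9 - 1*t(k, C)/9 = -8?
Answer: -968 - 2*√2 ≈ -970.83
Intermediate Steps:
t(k, C) = 153 (t(k, C) = 81 - 9*(-8) = 81 + 72 = 153)
X = 2*√2 (X = √8 = 2*√2 ≈ 2.8284)
u(d, p) = -3 + d - 2*√2 (u(d, p) = d + (-3 - 2*√2) = -3 + d - 2*√2)
u(-17, t(-3, -6)) - 1*948 = (-3 - 17 - 2*√2) - 1*948 = (-20 - 2*√2) - 948 = -968 - 2*√2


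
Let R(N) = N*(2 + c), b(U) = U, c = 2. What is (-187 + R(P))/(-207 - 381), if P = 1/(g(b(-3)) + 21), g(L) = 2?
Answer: 4297/13524 ≈ 0.31773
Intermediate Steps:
P = 1/23 (P = 1/(2 + 21) = 1/23 ≈ 0.043478)
R(N) = 4*N (R(N) = N*(2 + 2) = N*4 = 4*N)
(-187 + R(P))/(-207 - 381) = (-187 + 4*(1/23))/(-207 - 381) = (-187 + 4/23)/(-588) = -4297/23*(-1/588) = 4297/13524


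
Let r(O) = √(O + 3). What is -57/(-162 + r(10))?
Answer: 9234/26231 + 57*√13/26231 ≈ 0.35986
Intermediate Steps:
r(O) = √(3 + O)
-57/(-162 + r(10)) = -57/(-162 + √(3 + 10)) = -57/(-162 + √13)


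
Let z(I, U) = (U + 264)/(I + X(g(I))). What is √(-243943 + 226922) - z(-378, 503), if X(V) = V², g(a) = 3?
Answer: 767/369 + I*√17021 ≈ 2.0786 + 130.46*I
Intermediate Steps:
z(I, U) = (264 + U)/(9 + I) (z(I, U) = (U + 264)/(I + 3²) = (264 + U)/(I + 9) = (264 + U)/(9 + I))
√(-243943 + 226922) - z(-378, 503) = √(-243943 + 226922) - (264 + 503)/(9 - 378) = √(-17021) - 767/(-369) = I*√17021 - (-1)*767/369 = I*√17021 - 1*(-767/369) = I*√17021 + 767/369 = 767/369 + I*√17021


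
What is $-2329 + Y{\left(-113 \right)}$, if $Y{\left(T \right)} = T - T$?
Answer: $-2329$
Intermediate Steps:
$Y{\left(T \right)} = 0$
$-2329 + Y{\left(-113 \right)} = -2329 + 0 = -2329$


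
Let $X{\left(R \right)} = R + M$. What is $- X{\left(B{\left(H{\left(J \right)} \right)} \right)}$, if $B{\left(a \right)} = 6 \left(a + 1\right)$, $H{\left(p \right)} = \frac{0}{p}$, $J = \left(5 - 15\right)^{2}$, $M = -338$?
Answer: $332$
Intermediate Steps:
$J = 100$ ($J = \left(5 - 15\right)^{2} = \left(-10\right)^{2} = 100$)
$H{\left(p \right)} = 0$
$B{\left(a \right)} = 6 + 6 a$ ($B{\left(a \right)} = 6 \left(1 + a\right) = 6 + 6 a$)
$X{\left(R \right)} = -338 + R$ ($X{\left(R \right)} = R - 338 = -338 + R$)
$- X{\left(B{\left(H{\left(J \right)} \right)} \right)} = - (-338 + \left(6 + 6 \cdot 0\right)) = - (-338 + \left(6 + 0\right)) = - (-338 + 6) = \left(-1\right) \left(-332\right) = 332$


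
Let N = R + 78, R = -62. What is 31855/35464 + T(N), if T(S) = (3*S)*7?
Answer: 11947759/35464 ≈ 336.90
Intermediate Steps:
N = 16 (N = -62 + 78 = 16)
T(S) = 21*S
31855/35464 + T(N) = 31855/35464 + 21*16 = 31855*(1/35464) + 336 = 31855/35464 + 336 = 11947759/35464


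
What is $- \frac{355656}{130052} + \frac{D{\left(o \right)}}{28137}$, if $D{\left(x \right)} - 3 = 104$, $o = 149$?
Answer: $- \frac{2498294327}{914818281} \approx -2.7309$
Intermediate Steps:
$D{\left(x \right)} = 107$ ($D{\left(x \right)} = 3 + 104 = 107$)
$- \frac{355656}{130052} + \frac{D{\left(o \right)}}{28137} = - \frac{355656}{130052} + \frac{107}{28137} = \left(-355656\right) \frac{1}{130052} + 107 \cdot \frac{1}{28137} = - \frac{88914}{32513} + \frac{107}{28137} = - \frac{2498294327}{914818281}$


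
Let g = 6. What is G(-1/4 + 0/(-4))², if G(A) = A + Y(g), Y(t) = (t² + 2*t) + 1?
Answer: 38025/16 ≈ 2376.6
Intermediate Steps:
Y(t) = 1 + t² + 2*t
G(A) = 49 + A (G(A) = A + (1 + 6² + 2*6) = A + (1 + 36 + 12) = A + 49 = 49 + A)
G(-1/4 + 0/(-4))² = (49 + (-1/4 + 0/(-4)))² = (49 + (-1*¼ + 0*(-¼)))² = (49 + (-¼ + 0))² = (49 - ¼)² = (195/4)² = 38025/16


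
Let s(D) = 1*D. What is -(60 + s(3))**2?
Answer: -3969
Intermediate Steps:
s(D) = D
-(60 + s(3))**2 = -(60 + 3)**2 = -1*63**2 = -1*3969 = -3969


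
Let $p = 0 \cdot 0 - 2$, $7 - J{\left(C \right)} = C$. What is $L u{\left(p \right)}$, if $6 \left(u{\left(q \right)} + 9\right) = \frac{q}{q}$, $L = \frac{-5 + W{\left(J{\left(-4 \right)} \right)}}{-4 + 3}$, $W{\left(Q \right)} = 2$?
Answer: $- \frac{53}{2} \approx -26.5$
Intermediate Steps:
$J{\left(C \right)} = 7 - C$
$p = -2$ ($p = 0 - 2 = -2$)
$L = 3$ ($L = \frac{-5 + 2}{-4 + 3} = - \frac{3}{-1} = \left(-3\right) \left(-1\right) = 3$)
$u{\left(q \right)} = - \frac{53}{6}$ ($u{\left(q \right)} = -9 + \frac{q \frac{1}{q}}{6} = -9 + \frac{1}{6} \cdot 1 = -9 + \frac{1}{6} = - \frac{53}{6}$)
$L u{\left(p \right)} = 3 \left(- \frac{53}{6}\right) = - \frac{53}{2}$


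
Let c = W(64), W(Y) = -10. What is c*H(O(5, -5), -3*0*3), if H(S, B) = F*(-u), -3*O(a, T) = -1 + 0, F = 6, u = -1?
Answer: -60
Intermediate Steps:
c = -10
O(a, T) = ⅓ (O(a, T) = -(-1 + 0)/3 = -⅓*(-1) = ⅓)
H(S, B) = 6 (H(S, B) = 6*(-1*(-1)) = 6*1 = 6)
c*H(O(5, -5), -3*0*3) = -10*6 = -60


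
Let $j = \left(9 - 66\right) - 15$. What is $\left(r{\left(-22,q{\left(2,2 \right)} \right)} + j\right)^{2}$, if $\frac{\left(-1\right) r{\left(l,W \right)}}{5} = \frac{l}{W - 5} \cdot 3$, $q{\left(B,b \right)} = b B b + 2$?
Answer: $36$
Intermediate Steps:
$j = -72$ ($j = -57 - 15 = -72$)
$q{\left(B,b \right)} = 2 + B b^{2}$ ($q{\left(B,b \right)} = B b b + 2 = B b^{2} + 2 = 2 + B b^{2}$)
$r{\left(l,W \right)} = - \frac{15 l}{-5 + W}$ ($r{\left(l,W \right)} = - 5 \frac{l}{W - 5} \cdot 3 = - 5 \frac{l}{-5 + W} 3 = - 5 \frac{3 l}{-5 + W} = - \frac{15 l}{-5 + W}$)
$\left(r{\left(-22,q{\left(2,2 \right)} \right)} + j\right)^{2} = \left(\left(-15\right) \left(-22\right) \frac{1}{-5 + \left(2 + 2 \cdot 2^{2}\right)} - 72\right)^{2} = \left(\left(-15\right) \left(-22\right) \frac{1}{-5 + \left(2 + 2 \cdot 4\right)} - 72\right)^{2} = \left(\left(-15\right) \left(-22\right) \frac{1}{-5 + \left(2 + 8\right)} - 72\right)^{2} = \left(\left(-15\right) \left(-22\right) \frac{1}{-5 + 10} - 72\right)^{2} = \left(\left(-15\right) \left(-22\right) \frac{1}{5} - 72\right)^{2} = \left(66 - 72\right)^{2} = \left(-6\right)^{2} = 36$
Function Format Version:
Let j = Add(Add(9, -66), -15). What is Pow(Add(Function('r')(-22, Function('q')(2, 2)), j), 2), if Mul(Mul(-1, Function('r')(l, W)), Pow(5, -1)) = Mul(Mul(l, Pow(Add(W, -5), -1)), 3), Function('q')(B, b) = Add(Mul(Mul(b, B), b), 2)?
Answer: 36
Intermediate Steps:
j = -72 (j = Add(-57, -15) = -72)
Function('q')(B, b) = Add(2, Mul(B, Pow(b, 2))) (Function('q')(B, b) = Add(Mul(Mul(B, b), b), 2) = Add(Mul(B, Pow(b, 2)), 2) = Add(2, Mul(B, Pow(b, 2))))
Function('r')(l, W) = Mul(-15, l, Pow(Add(-5, W), -1)) (Function('r')(l, W) = Mul(-5, Mul(Mul(l, Pow(Add(W, -5), -1)), 3)) = Mul(-5, Mul(Mul(l, Pow(Add(-5, W), -1)), 3)) = Mul(-5, Mul(3, l, Pow(Add(-5, W), -1))) = Mul(-15, l, Pow(Add(-5, W), -1)))
Pow(Add(Function('r')(-22, Function('q')(2, 2)), j), 2) = Pow(Add(Mul(-15, -22, Pow(Add(-5, Add(2, Mul(2, Pow(2, 2)))), -1)), -72), 2) = Pow(Add(Mul(-15, -22, Pow(Add(-5, Add(2, Mul(2, 4))), -1)), -72), 2) = Pow(Add(Mul(-15, -22, Pow(Add(-5, Add(2, 8)), -1)), -72), 2) = Pow(Add(Mul(-15, -22, Pow(Add(-5, 10), -1)), -72), 2) = Pow(Add(Mul(-15, -22, Pow(5, -1)), -72), 2) = Pow(Add(Mul(-15, -22, Rational(1, 5)), -72), 2) = Pow(Add(66, -72), 2) = Pow(-6, 2) = 36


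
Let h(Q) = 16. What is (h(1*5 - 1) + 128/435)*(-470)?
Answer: -666272/87 ≈ -7658.3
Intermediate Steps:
(h(1*5 - 1) + 128/435)*(-470) = (16 + 128/435)*(-470) = (7088/435)*(-470) = -666272/87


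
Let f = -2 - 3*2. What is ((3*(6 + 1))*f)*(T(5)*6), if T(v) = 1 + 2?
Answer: -3024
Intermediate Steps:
T(v) = 3
f = -8 (f = -2 - 6 = -8)
((3*(6 + 1))*f)*(T(5)*6) = ((3*(6 + 1))*(-8))*(3*6) = ((3*7)*(-8))*18 = (21*(-8))*18 = -168*18 = -3024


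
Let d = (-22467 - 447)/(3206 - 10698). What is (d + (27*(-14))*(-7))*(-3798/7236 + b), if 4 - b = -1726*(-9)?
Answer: -20651435624361/501964 ≈ -4.1141e+7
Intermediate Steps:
d = 11457/3746 (d = -22914/(-7492) = -22914*(-1/7492) = 11457/3746 ≈ 3.0585)
b = -15530 (b = 4 - (-1726)*(-9) = 4 - 1*15534 = 4 - 15534 = -15530)
(d + (27*(-14))*(-7))*(-3798/7236 + b) = (11457/3746 + (27*(-14))*(-7))*(-3798/7236 - 15530) = (11457/3746 - 378*(-7))*(-3798*1/7236 - 15530) = (11457/3746 + 2646)*(-211/402 - 15530) = (9923373/3746)*(-6243271/402) = -20651435624361/501964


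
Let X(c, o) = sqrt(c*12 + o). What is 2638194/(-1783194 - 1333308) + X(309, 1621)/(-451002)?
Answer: -66114348613/78086035278 ≈ -0.84669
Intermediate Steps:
X(c, o) = sqrt(o + 12*c) (X(c, o) = sqrt(12*c + o) = sqrt(o + 12*c))
2638194/(-1783194 - 1333308) + X(309, 1621)/(-451002) = 2638194/(-1783194 - 1333308) + sqrt(1621 + 12*309)/(-451002) = 2638194/(-3116502) + sqrt(1621 + 3708)*(-1/451002) = 2638194*(-1/3116502) + sqrt(5329)*(-1/451002) = -439699/519417 + 73*(-1/451002) = -439699/519417 - 73/451002 = -66114348613/78086035278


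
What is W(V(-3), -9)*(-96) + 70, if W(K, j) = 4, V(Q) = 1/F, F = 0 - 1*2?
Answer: -314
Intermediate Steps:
F = -2 (F = 0 - 2 = -2)
V(Q) = -1/2 (V(Q) = 1/(-2) = -1/2)
W(V(-3), -9)*(-96) + 70 = 4*(-96) + 70 = -384 + 70 = -314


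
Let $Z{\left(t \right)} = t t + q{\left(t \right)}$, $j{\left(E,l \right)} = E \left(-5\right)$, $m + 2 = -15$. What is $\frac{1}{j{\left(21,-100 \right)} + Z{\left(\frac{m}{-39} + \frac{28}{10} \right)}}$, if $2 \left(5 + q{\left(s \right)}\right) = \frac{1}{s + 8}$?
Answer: $- \frac{166625550}{16576654123} \approx -0.010052$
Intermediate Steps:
$m = -17$ ($m = -2 - 15 = -17$)
$j{\left(E,l \right)} = - 5 E$
$q{\left(s \right)} = -5 + \frac{1}{2 \left(8 + s\right)}$ ($q{\left(s \right)} = -5 + \frac{1}{2 \left(s + 8\right)} = -5 + \frac{1}{2 \left(8 + s\right)}$)
$Z{\left(t \right)} = t^{2} + \frac{-79 - 10 t}{2 \left(8 + t\right)}$ ($Z{\left(t \right)} = t t + \frac{-79 - 10 t}{2 \left(8 + t\right)} = t^{2} + \frac{-79 - 10 t}{2 \left(8 + t\right)}$)
$\frac{1}{j{\left(21,-100 \right)} + Z{\left(\frac{m}{-39} + \frac{28}{10} \right)}} = \frac{1}{\left(-5\right) 21 + \frac{-79 - 10 \left(- \frac{17}{-39} + \frac{28}{10}\right) + 2 \left(- \frac{17}{-39} + \frac{28}{10}\right)^{2} \left(8 + \left(- \frac{17}{-39} + \frac{28}{10}\right)\right)}{2 \left(8 + \left(- \frac{17}{-39} + \frac{28}{10}\right)\right)}} = \frac{1}{-105 + \frac{-79 - 10 \left(\left(-17\right) \left(- \frac{1}{39}\right) + 28 \cdot \frac{1}{10}\right) + 2 \left(\left(-17\right) \left(- \frac{1}{39}\right) + 28 \cdot \frac{1}{10}\right)^{2} \left(8 + \left(\left(-17\right) \left(- \frac{1}{39}\right) + 28 \cdot \frac{1}{10}\right)\right)}{2 \left(8 + \left(\left(-17\right) \left(- \frac{1}{39}\right) + 28 \cdot \frac{1}{10}\right)\right)}} = \frac{1}{-105 + \frac{-79 - 10 \left(\frac{17}{39} + \frac{14}{5}\right) + 2 \left(\frac{17}{39} + \frac{14}{5}\right)^{2} \left(8 + \left(\frac{17}{39} + \frac{14}{5}\right)\right)}{2 \left(8 + \left(\frac{17}{39} + \frac{14}{5}\right)\right)}} = \frac{1}{-105 + \frac{-79 - \frac{1262}{39} + 2 \left(\frac{631}{195}\right)^{2} \left(8 + \frac{631}{195}\right)}{2 \left(8 + \frac{631}{195}\right)}} = \frac{1}{-105 + \frac{-79 - \frac{1262}{39} + 2 \cdot \frac{398161}{38025} \cdot \frac{2191}{195}}{2 \cdot \frac{2191}{195}}} = \frac{1}{-105 + \frac{1}{2} \cdot \frac{195}{2191} \left(-79 - \frac{1262}{39} + \frac{1744741502}{7414875}\right)} = \frac{1}{-105 + \frac{1}{2} \cdot \frac{195}{2191} \cdot \frac{919028627}{7414875}} = \frac{1}{-105 + \frac{919028627}{166625550}} = \frac{1}{- \frac{16576654123}{166625550}} = - \frac{166625550}{16576654123}$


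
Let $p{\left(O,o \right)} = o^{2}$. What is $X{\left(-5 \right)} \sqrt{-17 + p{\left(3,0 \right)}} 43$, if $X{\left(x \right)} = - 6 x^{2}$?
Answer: $- 6450 i \sqrt{17} \approx - 26594.0 i$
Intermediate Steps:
$X{\left(-5 \right)} \sqrt{-17 + p{\left(3,0 \right)}} 43 = - 6 \left(-5\right)^{2} \sqrt{-17 + 0^{2}} \cdot 43 = \left(-6\right) 25 \sqrt{-17 + 0} \cdot 43 = - 150 \sqrt{-17} \cdot 43 = - 150 i \sqrt{17} \cdot 43 = - 6450 i \sqrt{17}$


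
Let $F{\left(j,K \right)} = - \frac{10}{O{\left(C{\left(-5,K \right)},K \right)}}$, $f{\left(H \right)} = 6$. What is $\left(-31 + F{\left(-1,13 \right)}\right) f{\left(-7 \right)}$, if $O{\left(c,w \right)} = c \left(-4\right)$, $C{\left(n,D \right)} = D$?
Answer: $- \frac{2403}{13} \approx -184.85$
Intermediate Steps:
$O{\left(c,w \right)} = - 4 c$
$F{\left(j,K \right)} = \frac{5}{2 K}$ ($F{\left(j,K \right)} = - \frac{10}{\left(-4\right) K} = - 10 \left(- \frac{1}{4 K}\right) = \frac{5}{2 K}$)
$\left(-31 + F{\left(-1,13 \right)}\right) f{\left(-7 \right)} = \left(-31 + \frac{5}{2 \cdot 13}\right) 6 = \left(-31 + \frac{5}{2} \cdot \frac{1}{13}\right) 6 = \left(-31 + \frac{5}{26}\right) 6 = \left(- \frac{801}{26}\right) 6 = - \frac{2403}{13}$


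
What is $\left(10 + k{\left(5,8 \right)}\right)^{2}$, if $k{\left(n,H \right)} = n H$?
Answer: $2500$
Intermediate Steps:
$k{\left(n,H \right)} = H n$
$\left(10 + k{\left(5,8 \right)}\right)^{2} = \left(10 + 8 \cdot 5\right)^{2} = \left(10 + 40\right)^{2} = 50^{2} = 2500$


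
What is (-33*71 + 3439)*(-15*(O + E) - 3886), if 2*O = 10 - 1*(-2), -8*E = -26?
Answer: -4411126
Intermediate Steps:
E = 13/4 (E = -⅛*(-26) = 13/4 ≈ 3.2500)
O = 6 (O = (10 - 1*(-2))/2 = (10 + 2)/2 = (½)*12 = 6)
(-33*71 + 3439)*(-15*(O + E) - 3886) = (-33*71 + 3439)*(-15*(6 + 13/4) - 3886) = (-2343 + 3439)*(-15*37/4 - 3886) = 1096*(-555/4 - 3886) = 1096*(-16099/4) = -4411126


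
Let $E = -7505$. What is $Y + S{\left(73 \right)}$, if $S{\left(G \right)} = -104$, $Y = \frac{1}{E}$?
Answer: $- \frac{780521}{7505} \approx -104.0$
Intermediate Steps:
$Y = - \frac{1}{7505}$ ($Y = \frac{1}{-7505} = - \frac{1}{7505} \approx -0.00013324$)
$Y + S{\left(73 \right)} = - \frac{1}{7505} - 104 = - \frac{780521}{7505}$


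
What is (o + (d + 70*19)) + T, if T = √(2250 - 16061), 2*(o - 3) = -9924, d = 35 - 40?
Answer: -3634 + I*√13811 ≈ -3634.0 + 117.52*I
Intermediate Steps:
d = -5
o = -4959 (o = 3 + (½)*(-9924) = 3 - 4962 = -4959)
T = I*√13811 (T = √(-13811) = I*√13811 ≈ 117.52*I)
(o + (d + 70*19)) + T = (-4959 + (-5 + 70*19)) + I*√13811 = (-4959 + (-5 + 1330)) + I*√13811 = (-4959 + 1325) + I*√13811 = -3634 + I*√13811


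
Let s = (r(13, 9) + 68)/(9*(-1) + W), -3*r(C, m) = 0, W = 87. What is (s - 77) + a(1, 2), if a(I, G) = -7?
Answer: -3242/39 ≈ -83.128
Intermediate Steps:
r(C, m) = 0 (r(C, m) = -⅓*0 = 0)
s = 34/39 (s = (0 + 68)/(9*(-1) + 87) = 68/(-9 + 87) = 68/78 = 68*(1/78) = 34/39 ≈ 0.87179)
(s - 77) + a(1, 2) = (34/39 - 77) - 7 = -2969/39 - 7 = -3242/39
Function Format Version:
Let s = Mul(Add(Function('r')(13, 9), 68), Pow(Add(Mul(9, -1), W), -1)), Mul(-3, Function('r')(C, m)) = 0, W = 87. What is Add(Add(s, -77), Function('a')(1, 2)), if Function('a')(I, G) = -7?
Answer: Rational(-3242, 39) ≈ -83.128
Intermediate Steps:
Function('r')(C, m) = 0 (Function('r')(C, m) = Mul(Rational(-1, 3), 0) = 0)
s = Rational(34, 39) (s = Mul(Add(0, 68), Pow(Add(Mul(9, -1), 87), -1)) = Mul(68, Pow(Add(-9, 87), -1)) = Mul(68, Pow(78, -1)) = Mul(68, Rational(1, 78)) = Rational(34, 39) ≈ 0.87179)
Add(Add(s, -77), Function('a')(1, 2)) = Add(Add(Rational(34, 39), -77), -7) = Add(Rational(-2969, 39), -7) = Rational(-3242, 39)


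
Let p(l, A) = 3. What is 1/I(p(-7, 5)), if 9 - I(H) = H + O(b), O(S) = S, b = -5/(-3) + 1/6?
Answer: 6/25 ≈ 0.24000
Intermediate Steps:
b = 11/6 (b = -5*(-⅓) + 1*(⅙) = 5/3 + ⅙ = 11/6 ≈ 1.8333)
I(H) = 43/6 - H (I(H) = 9 - (H + 11/6) = 9 - (11/6 + H) = 9 + (-11/6 - H) = 43/6 - H)
1/I(p(-7, 5)) = 1/(43/6 - 1*3) = 1/(43/6 - 3) = 1/(25/6) = 6/25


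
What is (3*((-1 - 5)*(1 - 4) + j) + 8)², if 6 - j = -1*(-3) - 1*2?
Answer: 5929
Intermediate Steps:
j = 5 (j = 6 - (-1*(-3) - 1*2) = 6 - (3 - 2) = 6 - 1*1 = 6 - 1 = 5)
(3*((-1 - 5)*(1 - 4) + j) + 8)² = (3*((-1 - 5)*(1 - 4) + 5) + 8)² = (3*(-6*(-3) + 5) + 8)² = (3*(18 + 5) + 8)² = (3*23 + 8)² = (69 + 8)² = 77² = 5929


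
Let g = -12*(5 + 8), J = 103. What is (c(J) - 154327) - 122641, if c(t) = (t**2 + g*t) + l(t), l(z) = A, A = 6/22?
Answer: -3106694/11 ≈ -2.8243e+5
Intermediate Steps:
A = 3/11 (A = 6*(1/22) = 3/11 ≈ 0.27273)
l(z) = 3/11
g = -156 (g = -12*13 = -156)
c(t) = 3/11 + t**2 - 156*t (c(t) = (t**2 - 156*t) + 3/11 = 3/11 + t**2 - 156*t)
(c(J) - 154327) - 122641 = ((3/11 + 103**2 - 156*103) - 154327) - 122641 = ((3/11 + 10609 - 16068) - 154327) - 122641 = (-60046/11 - 154327) - 122641 = -1757643/11 - 122641 = -3106694/11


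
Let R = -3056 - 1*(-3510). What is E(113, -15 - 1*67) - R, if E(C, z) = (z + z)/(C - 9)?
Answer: -11845/26 ≈ -455.58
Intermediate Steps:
E(C, z) = 2*z/(-9 + C) (E(C, z) = (2*z)/(-9 + C) = 2*z/(-9 + C))
R = 454 (R = -3056 + 3510 = 454)
E(113, -15 - 1*67) - R = 2*(-15 - 1*67)/(-9 + 113) - 1*454 = 2*(-15 - 67)/104 - 454 = 2*(-82)*(1/104) - 454 = -41/26 - 454 = -11845/26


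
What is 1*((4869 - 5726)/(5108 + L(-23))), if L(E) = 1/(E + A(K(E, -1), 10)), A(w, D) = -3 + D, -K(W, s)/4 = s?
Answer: -13712/81727 ≈ -0.16778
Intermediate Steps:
K(W, s) = -4*s
L(E) = 1/(7 + E) (L(E) = 1/(E + (-3 + 10)) = 1/(E + 7) = 1/(7 + E))
1*((4869 - 5726)/(5108 + L(-23))) = 1*((4869 - 5726)/(5108 + 1/(7 - 23))) = 1*(-857/(5108 + 1/(-16))) = 1*(-857/(5108 - 1/16)) = 1*(-857/81727/16) = 1*(-857*16/81727) = 1*(-13712/81727) = -13712/81727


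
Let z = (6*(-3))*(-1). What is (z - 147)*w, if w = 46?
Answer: -5934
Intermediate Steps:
z = 18 (z = -18*(-1) = 18)
(z - 147)*w = (18 - 147)*46 = -129*46 = -5934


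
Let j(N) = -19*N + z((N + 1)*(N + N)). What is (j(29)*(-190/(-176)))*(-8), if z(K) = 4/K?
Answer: 4553996/957 ≈ 4758.6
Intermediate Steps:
j(N) = -19*N + 2/(N*(1 + N)) (j(N) = -19*N + 4/(((N + 1)*(N + N))) = -19*N + 4/(((1 + N)*(2*N))) = -19*N + 4/((2*N*(1 + N))) = -19*N + 4*(1/(2*N*(1 + N))) = -19*N + 2/(N*(1 + N)))
(j(29)*(-190/(-176)))*(-8) = (((2 - 19*29**2*(1 + 29))/(29*(1 + 29)))*(-190/(-176)))*(-8) = (((1/29)*(2 - 19*841*30)/30)*(-190*(-1/176)))*(-8) = (((1/29)*(1/30)*(2 - 479370))*(95/88))*(-8) = (((1/29)*(1/30)*(-479368))*(95/88))*(-8) = -239684/435*95/88*(-8) = -1138499/1914*(-8) = 4553996/957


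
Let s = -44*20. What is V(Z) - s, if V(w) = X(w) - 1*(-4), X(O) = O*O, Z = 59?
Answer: 4365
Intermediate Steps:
X(O) = O²
V(w) = 4 + w² (V(w) = w² - 1*(-4) = w² + 4 = 4 + w²)
s = -880
V(Z) - s = (4 + 59²) - 1*(-880) = (4 + 3481) + 880 = 3485 + 880 = 4365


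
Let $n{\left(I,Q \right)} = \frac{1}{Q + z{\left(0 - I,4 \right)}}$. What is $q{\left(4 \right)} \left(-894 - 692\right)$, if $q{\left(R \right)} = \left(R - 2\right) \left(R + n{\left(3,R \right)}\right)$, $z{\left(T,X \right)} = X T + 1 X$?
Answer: $-11895$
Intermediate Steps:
$z{\left(T,X \right)} = X + T X$ ($z{\left(T,X \right)} = T X + X = X + T X$)
$n{\left(I,Q \right)} = \frac{1}{4 + Q - 4 I}$ ($n{\left(I,Q \right)} = \frac{1}{Q + 4 \left(1 + \left(0 - I\right)\right)} = \frac{1}{Q + 4 \left(1 - I\right)} = \frac{1}{Q - \left(-4 + 4 I\right)} = \frac{1}{4 + Q - 4 I}$)
$q{\left(R \right)} = \left(-2 + R\right) \left(R + \frac{1}{-8 + R}\right)$ ($q{\left(R \right)} = \left(R - 2\right) \left(R + \frac{1}{4 + R - 12}\right) = \left(-2 + R\right) \left(R + \frac{1}{4 + R - 12}\right) = \left(-2 + R\right) \left(R + \frac{1}{-8 + R}\right)$)
$q{\left(4 \right)} \left(-894 - 692\right) = \frac{-2 + 4 + 4 \left(-8 + 4\right) \left(-2 + 4\right)}{-8 + 4} \left(-894 - 692\right) = \frac{-2 + 4 + 4 \left(-4\right) 2}{-4} \left(-1586\right) = - \frac{-2 + 4 - 32}{4} \left(-1586\right) = \left(- \frac{1}{4}\right) \left(-30\right) \left(-1586\right) = \frac{15}{2} \left(-1586\right) = -11895$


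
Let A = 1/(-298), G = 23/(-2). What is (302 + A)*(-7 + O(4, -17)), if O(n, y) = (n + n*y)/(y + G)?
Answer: -24388645/16986 ≈ -1435.8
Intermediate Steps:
G = -23/2 (G = 23*(-1/2) = -23/2 ≈ -11.500)
A = -1/298 ≈ -0.0033557
O(n, y) = (n + n*y)/(-23/2 + y) (O(n, y) = (n + n*y)/(y - 23/2) = (n + n*y)/(-23/2 + y))
(302 + A)*(-7 + O(4, -17)) = (302 - 1/298)*(-7 + 2*4*(1 - 17)/(-23 + 2*(-17))) = 89995*(-7 + 2*4*(-16)/(-23 - 34))/298 = 89995*(-7 + 2*4*(-16)/(-57))/298 = 89995*(-7 + 2*4*(-1/57)*(-16))/298 = 89995*(-7 + 128/57)/298 = (89995/298)*(-271/57) = -24388645/16986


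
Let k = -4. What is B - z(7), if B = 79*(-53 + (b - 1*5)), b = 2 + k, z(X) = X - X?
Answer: -4740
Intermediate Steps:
z(X) = 0
b = -2 (b = 2 - 4 = -2)
B = -4740 (B = 79*(-53 + (-2 - 1*5)) = 79*(-53 + (-2 - 5)) = 79*(-53 - 7) = 79*(-60) = -4740)
B - z(7) = -4740 - 1*0 = -4740 + 0 = -4740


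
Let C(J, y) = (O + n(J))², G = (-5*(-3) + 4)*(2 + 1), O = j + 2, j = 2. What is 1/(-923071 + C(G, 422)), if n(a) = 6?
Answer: -1/922971 ≈ -1.0835e-6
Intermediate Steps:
O = 4 (O = 2 + 2 = 4)
G = 57 (G = (15 + 4)*3 = 19*3 = 57)
C(J, y) = 100 (C(J, y) = (4 + 6)² = 10² = 100)
1/(-923071 + C(G, 422)) = 1/(-923071 + 100) = 1/(-922971) = -1/922971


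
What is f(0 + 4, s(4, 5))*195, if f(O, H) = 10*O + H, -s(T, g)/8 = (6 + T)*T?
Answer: -54600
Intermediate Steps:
s(T, g) = -8*T*(6 + T) (s(T, g) = -8*(6 + T)*T = -8*T*(6 + T))
f(O, H) = H + 10*O
f(0 + 4, s(4, 5))*195 = (-8*4*(6 + 4) + 10*(0 + 4))*195 = (-8*4*10 + 10*4)*195 = (-320 + 40)*195 = -280*195 = -54600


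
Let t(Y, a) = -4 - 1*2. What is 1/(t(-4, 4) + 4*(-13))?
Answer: -1/58 ≈ -0.017241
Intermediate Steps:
t(Y, a) = -6 (t(Y, a) = -4 - 2 = -6)
1/(t(-4, 4) + 4*(-13)) = 1/(-6 + 4*(-13)) = 1/(-6 - 52) = 1/(-58) = -1/58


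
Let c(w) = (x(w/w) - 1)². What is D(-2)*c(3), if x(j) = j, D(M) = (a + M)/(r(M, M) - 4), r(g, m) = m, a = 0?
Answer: 0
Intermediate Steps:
D(M) = M/(-4 + M) (D(M) = (0 + M)/(M - 4) = M/(-4 + M))
c(w) = 0 (c(w) = (w/w - 1)² = (1 - 1)² = 0² = 0)
D(-2)*c(3) = -2/(-4 - 2)*0 = -2/(-6)*0 = -2*(-⅙)*0 = (⅓)*0 = 0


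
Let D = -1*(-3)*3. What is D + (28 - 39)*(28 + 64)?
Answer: -1003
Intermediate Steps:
D = 9 (D = 3*3 = 9)
D + (28 - 39)*(28 + 64) = 9 + (28 - 39)*(28 + 64) = 9 - 11*92 = 9 - 1012 = -1003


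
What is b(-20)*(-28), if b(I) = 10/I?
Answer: 14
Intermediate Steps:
b(-20)*(-28) = (10/(-20))*(-28) = (10*(-1/20))*(-28) = -½*(-28) = 14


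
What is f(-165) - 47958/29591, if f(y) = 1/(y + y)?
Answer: -15855731/9765030 ≈ -1.6237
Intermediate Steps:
f(y) = 1/(2*y)
f(-165) - 47958/29591 = (½)/(-165) - 47958/29591 = (½)*(-1/165) - 47958/29591 = -1/330 - 1*47958/29591 = -1/330 - 47958/29591 = -15855731/9765030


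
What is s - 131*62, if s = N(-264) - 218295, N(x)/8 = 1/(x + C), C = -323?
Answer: -132906787/587 ≈ -2.2642e+5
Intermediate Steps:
N(x) = 8/(-323 + x) (N(x) = 8/(x - 323) = 8/(-323 + x))
s = -128139173/587 (s = 8/(-323 - 264) - 218295 = 8/(-587) - 218295 = 8*(-1/587) - 218295 = -8/587 - 218295 = -128139173/587 ≈ -2.1830e+5)
s - 131*62 = -128139173/587 - 131*62 = -128139173/587 - 8122 = -132906787/587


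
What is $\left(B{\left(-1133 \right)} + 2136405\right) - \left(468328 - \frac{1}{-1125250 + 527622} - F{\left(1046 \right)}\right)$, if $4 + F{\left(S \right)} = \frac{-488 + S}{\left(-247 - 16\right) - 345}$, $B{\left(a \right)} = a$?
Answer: $\frac{75711919707691}{45419728} \approx 1.6669 \cdot 10^{6}$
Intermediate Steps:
$F{\left(S \right)} = - \frac{243}{76} - \frac{S}{608}$ ($F{\left(S \right)} = -4 + \frac{-488 + S}{\left(-247 - 16\right) - 345} = -4 + \frac{-488 + S}{-263 - 345} = -4 + \frac{-488 + S}{-608} = -4 + \left(-488 + S\right) \left(- \frac{1}{608}\right) = -4 - \left(- \frac{61}{76} + \frac{S}{608}\right) = - \frac{243}{76} - \frac{S}{608}$)
$\left(B{\left(-1133 \right)} + 2136405\right) - \left(468328 - \frac{1}{-1125250 + 527622} - F{\left(1046 \right)}\right) = \left(-1133 + 2136405\right) - \left(\frac{142373207}{304} - \frac{1}{-1125250 + 527622}\right) = 2135272 - \left(\frac{142373207}{304} + \frac{1}{597628}\right) = 2135272 - \frac{21271553738325}{45419728} = \frac{75711919707691}{45419728}$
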